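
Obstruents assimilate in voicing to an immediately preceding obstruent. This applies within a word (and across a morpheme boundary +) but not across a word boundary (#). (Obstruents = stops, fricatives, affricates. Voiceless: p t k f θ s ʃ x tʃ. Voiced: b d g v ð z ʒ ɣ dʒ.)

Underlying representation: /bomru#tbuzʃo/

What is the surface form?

/b/ after /t/ (voiceless) → [p]
/ʃ/ after /z/ (voiced) → [ʒ]

[bomru#tpuzʒo]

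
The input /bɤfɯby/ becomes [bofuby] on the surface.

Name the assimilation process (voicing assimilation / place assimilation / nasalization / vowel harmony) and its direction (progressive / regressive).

vowel harmony, regressive

/ɤ/→[o] /ɯ/→[u].
Vowels agree with the last vowel, so the harmony is regressive.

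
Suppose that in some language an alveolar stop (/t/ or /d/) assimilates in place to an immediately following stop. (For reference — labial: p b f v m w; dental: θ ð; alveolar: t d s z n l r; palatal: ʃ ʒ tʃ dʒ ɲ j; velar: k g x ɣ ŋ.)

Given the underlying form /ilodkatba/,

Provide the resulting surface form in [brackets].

[ilogkapba]

/d/ before /k/ (velar) → [g]
/t/ before /b/ (labial) → [p]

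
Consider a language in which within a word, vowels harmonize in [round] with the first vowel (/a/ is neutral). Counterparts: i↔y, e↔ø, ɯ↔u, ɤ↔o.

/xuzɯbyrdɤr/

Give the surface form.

/ɯ/ harmonizes with /u/ ([+round]) → [u]
/ɤ/ harmonizes with /u/ ([+round]) → [o]

[xuzubyrdor]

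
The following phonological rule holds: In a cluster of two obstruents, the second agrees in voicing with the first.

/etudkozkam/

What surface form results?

/k/ after /d/ (voiced) → [g]
/k/ after /z/ (voiced) → [g]

[etudgozgam]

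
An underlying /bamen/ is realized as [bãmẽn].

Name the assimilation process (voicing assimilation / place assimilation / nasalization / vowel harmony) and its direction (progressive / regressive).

nasalization, regressive

/a/→[ã] /e/→[ẽ].
Each target copies a feature from the following segment, so the direction is regressive.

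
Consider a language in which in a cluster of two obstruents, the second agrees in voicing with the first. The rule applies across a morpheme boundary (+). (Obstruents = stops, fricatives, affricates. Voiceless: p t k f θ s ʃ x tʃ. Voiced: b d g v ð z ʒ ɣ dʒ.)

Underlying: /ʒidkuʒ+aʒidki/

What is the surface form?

[ʒidguʒ+aʒidgi]

/k/ after /d/ (voiced) → [g]
/k/ after /d/ (voiced) → [g]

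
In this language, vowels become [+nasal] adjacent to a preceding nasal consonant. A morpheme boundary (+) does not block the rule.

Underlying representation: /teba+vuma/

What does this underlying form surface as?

/a/ after nasal /m/ → [ã]

[teba+vumã]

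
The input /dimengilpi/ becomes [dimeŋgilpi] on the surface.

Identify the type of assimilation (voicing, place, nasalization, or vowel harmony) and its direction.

/n/→[ŋ].
Each target copies a feature from the following segment, so the direction is regressive.

place assimilation, regressive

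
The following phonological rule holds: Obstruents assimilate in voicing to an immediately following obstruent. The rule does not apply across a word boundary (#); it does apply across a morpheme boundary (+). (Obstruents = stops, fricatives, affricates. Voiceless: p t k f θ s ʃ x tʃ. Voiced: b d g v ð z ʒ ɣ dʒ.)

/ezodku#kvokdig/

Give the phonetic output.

/d/ before /k/ (voiceless) → [t]
/k/ before /v/ (voiced) → [g]
/k/ before /d/ (voiced) → [g]

[ezotku#gvogdig]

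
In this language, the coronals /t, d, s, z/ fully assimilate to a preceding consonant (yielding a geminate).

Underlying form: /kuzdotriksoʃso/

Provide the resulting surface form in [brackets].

/d/ after /z/ → [z] (total assimilation)
/s/ after /k/ → [k] (total assimilation)
/s/ after /ʃ/ → [ʃ] (total assimilation)

[kuzzotrikkoʃʃo]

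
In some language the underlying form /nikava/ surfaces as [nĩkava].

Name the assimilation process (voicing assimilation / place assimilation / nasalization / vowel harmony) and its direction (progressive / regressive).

/i/→[ĩ].
Each target copies a feature from the preceding segment, so the direction is progressive.

nasalization, progressive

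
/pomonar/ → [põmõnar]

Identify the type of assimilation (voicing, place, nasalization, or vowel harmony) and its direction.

/o/→[õ] /o/→[õ].
Each target copies a feature from the following segment, so the direction is regressive.

nasalization, regressive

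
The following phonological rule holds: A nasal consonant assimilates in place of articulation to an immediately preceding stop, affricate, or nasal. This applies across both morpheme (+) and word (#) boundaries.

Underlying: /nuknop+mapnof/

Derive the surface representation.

/n/ after /k/ (velar) → [ŋ]
/n/ after /p/ (labial) → [m]

[nukŋop+mapmof]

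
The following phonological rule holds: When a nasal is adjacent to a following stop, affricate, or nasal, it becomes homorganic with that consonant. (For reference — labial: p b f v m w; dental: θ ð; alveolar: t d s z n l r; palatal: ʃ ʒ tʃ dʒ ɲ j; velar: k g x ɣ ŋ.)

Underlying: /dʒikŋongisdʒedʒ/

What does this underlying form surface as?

[dʒikŋoŋgisdʒedʒ]

/n/ before /g/ (velar) → [ŋ]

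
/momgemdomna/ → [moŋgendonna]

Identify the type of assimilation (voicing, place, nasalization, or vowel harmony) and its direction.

/m/→[ŋ] /m/→[n] /m/→[n].
Each target copies a feature from the following segment, so the direction is regressive.

place assimilation, regressive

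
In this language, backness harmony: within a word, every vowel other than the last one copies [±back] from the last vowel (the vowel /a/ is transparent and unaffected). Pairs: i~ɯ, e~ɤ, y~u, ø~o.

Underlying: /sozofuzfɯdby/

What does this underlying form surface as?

[søzøfyzfidby]

/o/ harmonizes with /y/ ([-back]) → [ø]
/o/ harmonizes with /y/ ([-back]) → [ø]
/u/ harmonizes with /y/ ([-back]) → [y]
/ɯ/ harmonizes with /y/ ([-back]) → [i]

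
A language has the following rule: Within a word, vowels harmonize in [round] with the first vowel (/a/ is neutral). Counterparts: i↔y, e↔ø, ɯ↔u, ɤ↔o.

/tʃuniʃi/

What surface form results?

/i/ harmonizes with /u/ ([+round]) → [y]
/i/ harmonizes with /u/ ([+round]) → [y]

[tʃunyʃy]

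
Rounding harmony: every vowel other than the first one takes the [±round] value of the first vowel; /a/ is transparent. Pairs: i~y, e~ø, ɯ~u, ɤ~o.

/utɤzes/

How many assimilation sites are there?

2

/ɤ/ harmonizes with /u/ ([+round]) → [o]
/e/ harmonizes with /u/ ([+round]) → [ø]
2 segments change.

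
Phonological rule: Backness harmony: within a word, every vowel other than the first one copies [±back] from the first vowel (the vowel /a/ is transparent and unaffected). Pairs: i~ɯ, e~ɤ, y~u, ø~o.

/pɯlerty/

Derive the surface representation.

[pɯlɤrtu]

/e/ harmonizes with /ɯ/ ([+back]) → [ɤ]
/y/ harmonizes with /ɯ/ ([+back]) → [u]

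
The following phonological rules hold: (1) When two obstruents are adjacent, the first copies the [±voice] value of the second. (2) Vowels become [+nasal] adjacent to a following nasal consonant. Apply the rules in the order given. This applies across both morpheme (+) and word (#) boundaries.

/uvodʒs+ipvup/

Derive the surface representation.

[uvotʃs+ibvup]

Rule 1: /dʒ/ before /s/ (voiceless) → [tʃ]
Rule 1: /p/ before /v/ (voiced) → [b]
After rule 1: uvotʃs+ibvup
Rule 2: no segment meets the rule's conditions; no change.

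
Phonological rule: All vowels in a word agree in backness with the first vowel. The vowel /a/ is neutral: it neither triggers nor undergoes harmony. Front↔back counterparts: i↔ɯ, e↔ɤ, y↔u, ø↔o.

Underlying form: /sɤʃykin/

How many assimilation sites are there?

2

/y/ harmonizes with /ɤ/ ([+back]) → [u]
/i/ harmonizes with /ɤ/ ([+back]) → [ɯ]
2 segments change.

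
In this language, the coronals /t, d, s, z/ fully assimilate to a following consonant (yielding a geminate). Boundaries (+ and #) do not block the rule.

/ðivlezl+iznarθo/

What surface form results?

[ðivlell+innarθo]

/z/ before /l/ → [l] (total assimilation)
/z/ before /n/ → [n] (total assimilation)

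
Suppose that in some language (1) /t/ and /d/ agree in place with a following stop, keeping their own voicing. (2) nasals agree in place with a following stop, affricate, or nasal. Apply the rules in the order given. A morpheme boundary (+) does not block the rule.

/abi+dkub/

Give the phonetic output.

Rule 1: /d/ before /k/ (velar) → [g]
After rule 1: abi+gkub
Rule 2: no segment meets the rule's conditions; no change.

[abi+gkub]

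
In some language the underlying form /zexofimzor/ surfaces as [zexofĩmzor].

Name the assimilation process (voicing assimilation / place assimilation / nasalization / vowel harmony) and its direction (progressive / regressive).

nasalization, regressive

/i/→[ĩ].
Each target copies a feature from the following segment, so the direction is regressive.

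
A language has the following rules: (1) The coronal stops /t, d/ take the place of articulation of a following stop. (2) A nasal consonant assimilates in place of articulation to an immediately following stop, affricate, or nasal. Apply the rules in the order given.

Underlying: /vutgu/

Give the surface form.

Rule 1: /t/ before /g/ (velar) → [k]
After rule 1: vukgu
Rule 2: no segment meets the rule's conditions; no change.

[vukgu]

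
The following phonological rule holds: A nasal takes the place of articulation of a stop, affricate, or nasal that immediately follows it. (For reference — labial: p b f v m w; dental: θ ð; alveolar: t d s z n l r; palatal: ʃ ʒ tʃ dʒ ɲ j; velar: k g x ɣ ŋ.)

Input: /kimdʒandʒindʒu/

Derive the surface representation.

/m/ before /dʒ/ (palatal) → [ɲ]
/n/ before /dʒ/ (palatal) → [ɲ]
/n/ before /dʒ/ (palatal) → [ɲ]

[kiɲdʒaɲdʒiɲdʒu]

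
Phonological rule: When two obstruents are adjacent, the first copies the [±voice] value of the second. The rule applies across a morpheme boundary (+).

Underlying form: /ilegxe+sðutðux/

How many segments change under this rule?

3

/g/ before /x/ (voiceless) → [k]
/s/ before /ð/ (voiced) → [z]
/t/ before /ð/ (voiced) → [d]
3 segments change.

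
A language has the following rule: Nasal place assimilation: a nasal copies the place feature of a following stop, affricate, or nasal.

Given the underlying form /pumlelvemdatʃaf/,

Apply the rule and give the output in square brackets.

[pumlelvendatʃaf]

/m/ before /d/ (alveolar) → [n]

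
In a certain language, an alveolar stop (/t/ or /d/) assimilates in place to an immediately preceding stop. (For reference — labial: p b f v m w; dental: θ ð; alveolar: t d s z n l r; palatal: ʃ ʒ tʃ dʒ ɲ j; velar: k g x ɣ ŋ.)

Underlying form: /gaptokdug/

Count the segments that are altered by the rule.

/t/ after /p/ (labial) → [p]
/d/ after /k/ (velar) → [g]
2 segments change.

2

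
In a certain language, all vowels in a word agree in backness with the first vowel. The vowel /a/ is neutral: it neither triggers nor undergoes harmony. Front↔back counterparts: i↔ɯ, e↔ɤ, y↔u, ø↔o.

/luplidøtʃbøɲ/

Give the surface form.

[luplɯdotʃboɲ]

/i/ harmonizes with /u/ ([+back]) → [ɯ]
/ø/ harmonizes with /u/ ([+back]) → [o]
/ø/ harmonizes with /u/ ([+back]) → [o]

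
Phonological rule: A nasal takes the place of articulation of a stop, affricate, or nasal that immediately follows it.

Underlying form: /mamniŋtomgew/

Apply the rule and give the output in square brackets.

[mannintoŋgew]

/m/ before /n/ (alveolar) → [n]
/ŋ/ before /t/ (alveolar) → [n]
/m/ before /g/ (velar) → [ŋ]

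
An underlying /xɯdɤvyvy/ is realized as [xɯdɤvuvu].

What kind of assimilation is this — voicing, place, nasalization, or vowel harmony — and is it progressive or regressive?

vowel harmony, progressive

/y/→[u] /y/→[u].
Vowels agree with the first vowel, so the harmony is progressive.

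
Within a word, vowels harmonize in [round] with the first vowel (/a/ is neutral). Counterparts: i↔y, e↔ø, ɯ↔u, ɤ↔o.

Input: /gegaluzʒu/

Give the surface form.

[gegalɯzʒɯ]

/u/ harmonizes with /e/ ([-round]) → [ɯ]
/u/ harmonizes with /e/ ([-round]) → [ɯ]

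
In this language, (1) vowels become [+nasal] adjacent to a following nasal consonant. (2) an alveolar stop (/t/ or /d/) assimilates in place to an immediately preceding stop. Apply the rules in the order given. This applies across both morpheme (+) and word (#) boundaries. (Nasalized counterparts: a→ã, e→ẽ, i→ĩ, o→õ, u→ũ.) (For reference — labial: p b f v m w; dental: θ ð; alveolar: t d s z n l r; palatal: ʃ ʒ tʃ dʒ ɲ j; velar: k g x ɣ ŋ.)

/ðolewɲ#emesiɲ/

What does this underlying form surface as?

[ðolewɲ#ẽmesĩɲ]

Rule 1: /e/ before nasal /m/ → [ẽ]
Rule 1: /i/ before nasal /ɲ/ → [ĩ]
After rule 1: ðolewɲ#ẽmesĩɲ
Rule 2: no segment meets the rule's conditions; no change.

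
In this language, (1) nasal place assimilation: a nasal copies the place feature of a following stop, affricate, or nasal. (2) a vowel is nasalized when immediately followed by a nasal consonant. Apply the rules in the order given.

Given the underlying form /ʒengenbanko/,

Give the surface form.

[ʒẽŋgẽmbãŋko]

Rule 1: /n/ before /g/ (velar) → [ŋ]
Rule 1: /n/ before /b/ (labial) → [m]
Rule 1: /n/ before /k/ (velar) → [ŋ]
After rule 1: ʒeŋgembaŋko
Rule 2: /e/ before nasal /ŋ/ → [ẽ]
Rule 2: /e/ before nasal /m/ → [ẽ]
Rule 2: /a/ before nasal /ŋ/ → [ã]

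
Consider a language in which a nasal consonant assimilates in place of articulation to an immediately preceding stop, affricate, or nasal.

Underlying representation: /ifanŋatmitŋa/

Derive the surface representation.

/ŋ/ after /n/ (alveolar) → [n]
/m/ after /t/ (alveolar) → [n]
/ŋ/ after /t/ (alveolar) → [n]

[ifannatnitna]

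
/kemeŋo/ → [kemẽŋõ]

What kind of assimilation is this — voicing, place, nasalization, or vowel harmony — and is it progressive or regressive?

nasalization, progressive

/e/→[ẽ] /o/→[õ].
Each target copies a feature from the preceding segment, so the direction is progressive.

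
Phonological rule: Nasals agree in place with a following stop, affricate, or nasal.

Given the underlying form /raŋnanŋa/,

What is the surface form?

[rannaŋŋa]

/ŋ/ before /n/ (alveolar) → [n]
/n/ before /ŋ/ (velar) → [ŋ]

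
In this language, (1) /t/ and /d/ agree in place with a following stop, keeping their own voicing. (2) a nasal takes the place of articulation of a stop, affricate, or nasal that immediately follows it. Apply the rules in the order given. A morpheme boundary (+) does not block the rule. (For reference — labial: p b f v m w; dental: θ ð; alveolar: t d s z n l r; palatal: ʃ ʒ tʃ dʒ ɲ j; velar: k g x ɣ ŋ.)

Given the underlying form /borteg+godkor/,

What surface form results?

[borteg+gogkor]

Rule 1: /d/ before /k/ (velar) → [g]
After rule 1: borteg+gogkor
Rule 2: no segment meets the rule's conditions; no change.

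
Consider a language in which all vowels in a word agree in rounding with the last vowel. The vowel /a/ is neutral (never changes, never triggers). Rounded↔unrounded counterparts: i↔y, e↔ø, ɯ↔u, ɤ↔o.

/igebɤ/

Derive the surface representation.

no segment meets the rule's conditions; no change.

[igebɤ]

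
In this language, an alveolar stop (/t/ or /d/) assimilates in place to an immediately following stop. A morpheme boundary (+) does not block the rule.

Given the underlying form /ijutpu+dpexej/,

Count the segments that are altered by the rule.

/t/ before /p/ (labial) → [p]
/d/ before /p/ (labial) → [b]
2 segments change.

2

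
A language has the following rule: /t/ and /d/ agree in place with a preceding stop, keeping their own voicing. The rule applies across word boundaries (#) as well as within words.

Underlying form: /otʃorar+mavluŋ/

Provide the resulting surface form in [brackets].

[otʃorar+mavluŋ]

no segment meets the rule's conditions; no change.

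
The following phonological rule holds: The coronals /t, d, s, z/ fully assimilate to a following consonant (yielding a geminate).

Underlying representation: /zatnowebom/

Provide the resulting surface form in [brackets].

[zannowebom]

/t/ before /n/ → [n] (total assimilation)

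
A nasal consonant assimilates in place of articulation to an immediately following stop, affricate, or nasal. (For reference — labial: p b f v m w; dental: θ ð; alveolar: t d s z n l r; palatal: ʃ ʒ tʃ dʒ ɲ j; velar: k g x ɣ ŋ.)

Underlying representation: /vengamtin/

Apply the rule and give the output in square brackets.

[veŋgantin]

/n/ before /g/ (velar) → [ŋ]
/m/ before /t/ (alveolar) → [n]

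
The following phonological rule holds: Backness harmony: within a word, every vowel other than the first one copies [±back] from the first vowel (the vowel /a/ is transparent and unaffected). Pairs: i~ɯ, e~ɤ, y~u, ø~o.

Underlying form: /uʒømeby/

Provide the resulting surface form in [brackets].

/ø/ harmonizes with /u/ ([+back]) → [o]
/e/ harmonizes with /u/ ([+back]) → [ɤ]
/y/ harmonizes with /u/ ([+back]) → [u]

[uʒomɤbu]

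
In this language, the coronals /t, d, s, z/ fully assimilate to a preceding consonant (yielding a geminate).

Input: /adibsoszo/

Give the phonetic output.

[adibbosso]

/s/ after /b/ → [b] (total assimilation)
/z/ after /s/ → [s] (total assimilation)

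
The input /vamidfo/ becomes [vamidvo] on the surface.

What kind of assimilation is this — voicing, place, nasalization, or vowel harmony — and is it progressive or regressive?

voicing assimilation, progressive

/f/→[v].
Each target copies a feature from the preceding segment, so the direction is progressive.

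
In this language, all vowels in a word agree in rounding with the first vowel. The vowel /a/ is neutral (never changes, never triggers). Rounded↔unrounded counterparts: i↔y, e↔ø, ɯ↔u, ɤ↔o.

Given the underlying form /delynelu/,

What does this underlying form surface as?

[delinelɯ]

/y/ harmonizes with /e/ ([-round]) → [i]
/u/ harmonizes with /e/ ([-round]) → [ɯ]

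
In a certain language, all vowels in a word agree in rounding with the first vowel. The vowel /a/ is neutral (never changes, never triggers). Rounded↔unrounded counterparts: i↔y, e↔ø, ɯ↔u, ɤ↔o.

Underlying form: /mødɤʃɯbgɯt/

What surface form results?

/ɤ/ harmonizes with /ø/ ([+round]) → [o]
/ɯ/ harmonizes with /ø/ ([+round]) → [u]
/ɯ/ harmonizes with /ø/ ([+round]) → [u]

[mødoʃubgut]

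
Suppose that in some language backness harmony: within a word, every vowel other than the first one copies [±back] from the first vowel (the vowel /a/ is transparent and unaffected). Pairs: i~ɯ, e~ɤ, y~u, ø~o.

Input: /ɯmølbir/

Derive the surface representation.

/ø/ harmonizes with /ɯ/ ([+back]) → [o]
/i/ harmonizes with /ɯ/ ([+back]) → [ɯ]

[ɯmolbɯr]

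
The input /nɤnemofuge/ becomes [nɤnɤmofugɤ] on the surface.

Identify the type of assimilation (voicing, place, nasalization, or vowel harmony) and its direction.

/e/→[ɤ] /e/→[ɤ].
Vowels agree with the first vowel, so the harmony is progressive.

vowel harmony, progressive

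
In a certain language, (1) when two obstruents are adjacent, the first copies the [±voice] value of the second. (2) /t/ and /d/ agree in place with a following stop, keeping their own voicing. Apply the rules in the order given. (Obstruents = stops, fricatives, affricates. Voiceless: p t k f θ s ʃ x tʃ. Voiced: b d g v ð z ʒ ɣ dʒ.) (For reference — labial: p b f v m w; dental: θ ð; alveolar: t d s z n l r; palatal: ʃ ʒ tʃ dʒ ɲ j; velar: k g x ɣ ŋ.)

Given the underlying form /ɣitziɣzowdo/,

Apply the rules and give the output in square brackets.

Rule 1: /t/ before /z/ (voiced) → [d]
After rule 1: ɣidziɣzowdo
Rule 2: no segment meets the rule's conditions; no change.

[ɣidziɣzowdo]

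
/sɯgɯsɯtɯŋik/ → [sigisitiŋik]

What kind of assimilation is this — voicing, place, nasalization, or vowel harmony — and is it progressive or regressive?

vowel harmony, regressive

/ɯ/→[i] /ɯ/→[i] /ɯ/→[i] /ɯ/→[i].
Vowels agree with the last vowel, so the harmony is regressive.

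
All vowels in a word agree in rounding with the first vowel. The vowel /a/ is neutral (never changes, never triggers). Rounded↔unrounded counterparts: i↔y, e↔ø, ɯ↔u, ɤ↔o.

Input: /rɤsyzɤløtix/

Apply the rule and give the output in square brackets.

/y/ harmonizes with /ɤ/ ([-round]) → [i]
/ø/ harmonizes with /ɤ/ ([-round]) → [e]

[rɤsizɤletix]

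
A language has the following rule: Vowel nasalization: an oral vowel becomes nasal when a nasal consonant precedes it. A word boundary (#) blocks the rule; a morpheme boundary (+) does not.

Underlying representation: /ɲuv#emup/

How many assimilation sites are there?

2

/u/ after nasal /ɲ/ → [ũ]
/u/ after nasal /m/ → [ũ]
2 segments change.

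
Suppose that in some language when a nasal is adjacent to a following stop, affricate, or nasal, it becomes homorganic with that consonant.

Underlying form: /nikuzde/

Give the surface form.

[nikuzde]

no segment meets the rule's conditions; no change.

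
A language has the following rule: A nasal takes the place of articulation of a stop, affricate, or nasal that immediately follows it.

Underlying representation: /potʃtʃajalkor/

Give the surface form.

[potʃtʃajalkor]

no segment meets the rule's conditions; no change.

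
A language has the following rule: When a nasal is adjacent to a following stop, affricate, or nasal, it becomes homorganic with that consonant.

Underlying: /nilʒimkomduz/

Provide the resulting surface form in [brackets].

/m/ before /k/ (velar) → [ŋ]
/m/ before /d/ (alveolar) → [n]

[nilʒiŋkonduz]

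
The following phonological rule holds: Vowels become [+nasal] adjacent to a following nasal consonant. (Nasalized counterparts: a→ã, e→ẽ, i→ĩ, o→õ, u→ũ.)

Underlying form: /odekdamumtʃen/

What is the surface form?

/a/ before nasal /m/ → [ã]
/u/ before nasal /m/ → [ũ]
/e/ before nasal /n/ → [ẽ]

[odekdãmũmtʃẽn]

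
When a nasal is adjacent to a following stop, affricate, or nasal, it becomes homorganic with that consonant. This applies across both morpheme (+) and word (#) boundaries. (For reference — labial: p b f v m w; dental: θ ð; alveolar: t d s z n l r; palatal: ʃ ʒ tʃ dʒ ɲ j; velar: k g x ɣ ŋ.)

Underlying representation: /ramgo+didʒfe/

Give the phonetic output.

[raŋgo+didʒfe]

/m/ before /g/ (velar) → [ŋ]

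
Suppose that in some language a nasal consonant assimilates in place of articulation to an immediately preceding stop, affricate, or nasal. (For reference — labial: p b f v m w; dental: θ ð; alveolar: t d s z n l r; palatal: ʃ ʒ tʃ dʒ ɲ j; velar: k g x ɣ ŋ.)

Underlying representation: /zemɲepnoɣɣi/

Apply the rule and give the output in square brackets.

[zemmepmoɣɣi]

/ɲ/ after /m/ (labial) → [m]
/n/ after /p/ (labial) → [m]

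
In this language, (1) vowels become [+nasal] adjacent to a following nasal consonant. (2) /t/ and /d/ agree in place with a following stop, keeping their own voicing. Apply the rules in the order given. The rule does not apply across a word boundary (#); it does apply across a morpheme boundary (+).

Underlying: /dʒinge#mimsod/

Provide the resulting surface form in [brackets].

Rule 1: /i/ before nasal /n/ → [ĩ]
Rule 1: /i/ before nasal /m/ → [ĩ]
After rule 1: dʒĩnge#mĩmsod
Rule 2: no segment meets the rule's conditions; no change.

[dʒĩnge#mĩmsod]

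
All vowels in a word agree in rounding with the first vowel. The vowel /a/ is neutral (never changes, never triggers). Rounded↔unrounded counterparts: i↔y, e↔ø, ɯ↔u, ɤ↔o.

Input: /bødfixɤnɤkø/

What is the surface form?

/i/ harmonizes with /ø/ ([+round]) → [y]
/ɤ/ harmonizes with /ø/ ([+round]) → [o]
/ɤ/ harmonizes with /ø/ ([+round]) → [o]

[bødfyxonokø]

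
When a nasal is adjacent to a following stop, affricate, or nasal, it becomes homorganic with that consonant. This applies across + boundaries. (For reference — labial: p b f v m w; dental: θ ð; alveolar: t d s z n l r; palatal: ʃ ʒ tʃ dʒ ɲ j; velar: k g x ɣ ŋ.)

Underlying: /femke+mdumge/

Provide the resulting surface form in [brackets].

/m/ before /k/ (velar) → [ŋ]
/m/ before /d/ (alveolar) → [n]
/m/ before /g/ (velar) → [ŋ]

[feŋke+nduŋge]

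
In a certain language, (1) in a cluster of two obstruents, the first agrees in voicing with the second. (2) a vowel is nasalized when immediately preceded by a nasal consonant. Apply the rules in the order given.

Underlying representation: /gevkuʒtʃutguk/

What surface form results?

[gefkuʃtʃudguk]

Rule 1: /v/ before /k/ (voiceless) → [f]
Rule 1: /ʒ/ before /tʃ/ (voiceless) → [ʃ]
Rule 1: /t/ before /g/ (voiced) → [d]
After rule 1: gefkuʃtʃudguk
Rule 2: no segment meets the rule's conditions; no change.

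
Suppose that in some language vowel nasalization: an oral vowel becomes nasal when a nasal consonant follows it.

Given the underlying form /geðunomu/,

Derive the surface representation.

/u/ before nasal /n/ → [ũ]
/o/ before nasal /m/ → [õ]

[geðũnõmu]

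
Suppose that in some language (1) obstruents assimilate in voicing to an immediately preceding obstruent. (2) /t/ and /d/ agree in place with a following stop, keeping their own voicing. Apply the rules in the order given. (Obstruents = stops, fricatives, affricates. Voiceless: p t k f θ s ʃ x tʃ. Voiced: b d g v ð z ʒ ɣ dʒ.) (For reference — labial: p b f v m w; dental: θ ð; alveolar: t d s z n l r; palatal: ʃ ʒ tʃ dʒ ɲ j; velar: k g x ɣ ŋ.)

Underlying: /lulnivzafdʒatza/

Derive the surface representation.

Rule 1: /dʒ/ after /f/ (voiceless) → [tʃ]
Rule 1: /z/ after /t/ (voiceless) → [s]
After rule 1: lulnivzaftʃatsa
Rule 2: no segment meets the rule's conditions; no change.

[lulnivzaftʃatsa]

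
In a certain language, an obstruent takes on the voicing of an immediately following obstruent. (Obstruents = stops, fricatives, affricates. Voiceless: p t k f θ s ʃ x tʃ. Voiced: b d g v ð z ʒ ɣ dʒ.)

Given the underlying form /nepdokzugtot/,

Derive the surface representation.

/p/ before /d/ (voiced) → [b]
/k/ before /z/ (voiced) → [g]
/g/ before /t/ (voiceless) → [k]

[nebdogzuktot]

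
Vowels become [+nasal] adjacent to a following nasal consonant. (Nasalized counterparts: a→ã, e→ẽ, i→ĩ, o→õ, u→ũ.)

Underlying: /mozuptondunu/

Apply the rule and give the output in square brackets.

/o/ before nasal /n/ → [õ]
/u/ before nasal /n/ → [ũ]

[mozuptõndũnu]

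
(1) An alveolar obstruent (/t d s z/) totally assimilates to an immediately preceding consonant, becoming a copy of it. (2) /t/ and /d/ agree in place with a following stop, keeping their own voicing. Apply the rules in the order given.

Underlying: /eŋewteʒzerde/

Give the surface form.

[eŋewweʒʒerre]

Rule 1: /t/ after /w/ → [w] (total assimilation)
Rule 1: /z/ after /ʒ/ → [ʒ] (total assimilation)
Rule 1: /d/ after /r/ → [r] (total assimilation)
After rule 1: eŋewweʒʒerre
Rule 2: no segment meets the rule's conditions; no change.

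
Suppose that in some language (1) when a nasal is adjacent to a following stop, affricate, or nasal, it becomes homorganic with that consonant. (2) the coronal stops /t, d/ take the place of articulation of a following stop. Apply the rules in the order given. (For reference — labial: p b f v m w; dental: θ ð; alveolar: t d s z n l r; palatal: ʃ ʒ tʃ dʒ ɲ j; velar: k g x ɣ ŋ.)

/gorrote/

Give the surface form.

Rule 1: no segment meets the rule's conditions; no change.
After rule 1: gorrote
Rule 2: no segment meets the rule's conditions; no change.

[gorrote]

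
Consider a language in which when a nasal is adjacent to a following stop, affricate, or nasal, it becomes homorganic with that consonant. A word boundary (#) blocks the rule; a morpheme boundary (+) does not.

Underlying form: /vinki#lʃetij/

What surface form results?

[viŋki#lʃetij]

/n/ before /k/ (velar) → [ŋ]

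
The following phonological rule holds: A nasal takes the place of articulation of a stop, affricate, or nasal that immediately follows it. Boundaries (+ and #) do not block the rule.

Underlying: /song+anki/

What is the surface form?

[soŋg+aŋki]

/n/ before /g/ (velar) → [ŋ]
/n/ before /k/ (velar) → [ŋ]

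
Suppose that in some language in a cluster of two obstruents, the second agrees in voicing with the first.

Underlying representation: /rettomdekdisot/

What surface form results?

/d/ after /k/ (voiceless) → [t]

[rettomdektisot]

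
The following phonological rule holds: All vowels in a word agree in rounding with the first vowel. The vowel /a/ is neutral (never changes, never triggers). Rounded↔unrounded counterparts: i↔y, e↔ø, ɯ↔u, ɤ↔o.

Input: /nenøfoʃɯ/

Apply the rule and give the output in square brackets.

/ø/ harmonizes with /e/ ([-round]) → [e]
/o/ harmonizes with /e/ ([-round]) → [ɤ]

[nenefɤʃɯ]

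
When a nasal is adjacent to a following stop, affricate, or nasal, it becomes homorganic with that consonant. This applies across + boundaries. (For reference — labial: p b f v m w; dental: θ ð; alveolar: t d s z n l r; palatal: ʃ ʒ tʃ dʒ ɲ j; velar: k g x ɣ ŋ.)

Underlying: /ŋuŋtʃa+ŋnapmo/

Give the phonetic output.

[ŋuɲtʃa+nnapmo]

/ŋ/ before /tʃ/ (palatal) → [ɲ]
/ŋ/ before /n/ (alveolar) → [n]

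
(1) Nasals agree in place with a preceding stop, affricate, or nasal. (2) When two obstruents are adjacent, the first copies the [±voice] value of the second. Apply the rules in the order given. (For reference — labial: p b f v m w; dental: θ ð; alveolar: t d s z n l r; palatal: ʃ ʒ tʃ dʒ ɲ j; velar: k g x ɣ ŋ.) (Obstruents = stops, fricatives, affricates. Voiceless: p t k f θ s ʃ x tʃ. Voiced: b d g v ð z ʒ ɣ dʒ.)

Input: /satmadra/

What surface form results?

Rule 1: /m/ after /t/ (alveolar) → [n]
After rule 1: satnadra
Rule 2: no segment meets the rule's conditions; no change.

[satnadra]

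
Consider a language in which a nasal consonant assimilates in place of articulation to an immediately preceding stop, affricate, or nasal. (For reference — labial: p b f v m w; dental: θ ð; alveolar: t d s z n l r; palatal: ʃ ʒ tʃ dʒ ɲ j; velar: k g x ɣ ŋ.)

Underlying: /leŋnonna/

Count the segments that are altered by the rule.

/n/ after /ŋ/ (velar) → [ŋ]
1 segment changes.

1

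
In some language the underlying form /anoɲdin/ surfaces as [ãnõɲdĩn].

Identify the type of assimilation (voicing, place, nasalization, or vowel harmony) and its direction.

nasalization, regressive

/a/→[ã] /o/→[õ] /i/→[ĩ].
Each target copies a feature from the following segment, so the direction is regressive.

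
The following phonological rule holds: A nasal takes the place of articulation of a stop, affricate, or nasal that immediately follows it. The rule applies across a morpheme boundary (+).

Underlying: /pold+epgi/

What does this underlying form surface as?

[pold+epgi]

no segment meets the rule's conditions; no change.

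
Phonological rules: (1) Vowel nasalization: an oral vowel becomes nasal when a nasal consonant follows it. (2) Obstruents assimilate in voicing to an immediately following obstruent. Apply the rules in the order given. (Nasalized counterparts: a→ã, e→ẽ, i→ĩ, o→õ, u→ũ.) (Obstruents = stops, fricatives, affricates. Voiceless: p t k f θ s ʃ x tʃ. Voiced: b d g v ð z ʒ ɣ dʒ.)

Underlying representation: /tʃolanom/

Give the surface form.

Rule 1: /a/ before nasal /n/ → [ã]
Rule 1: /o/ before nasal /m/ → [õ]
After rule 1: tʃolãnõm
Rule 2: no segment meets the rule's conditions; no change.

[tʃolãnõm]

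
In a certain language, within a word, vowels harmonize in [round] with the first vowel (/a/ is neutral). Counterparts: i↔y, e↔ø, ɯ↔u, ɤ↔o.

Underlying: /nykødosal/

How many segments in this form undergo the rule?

No segment meets the rule's conditions.

0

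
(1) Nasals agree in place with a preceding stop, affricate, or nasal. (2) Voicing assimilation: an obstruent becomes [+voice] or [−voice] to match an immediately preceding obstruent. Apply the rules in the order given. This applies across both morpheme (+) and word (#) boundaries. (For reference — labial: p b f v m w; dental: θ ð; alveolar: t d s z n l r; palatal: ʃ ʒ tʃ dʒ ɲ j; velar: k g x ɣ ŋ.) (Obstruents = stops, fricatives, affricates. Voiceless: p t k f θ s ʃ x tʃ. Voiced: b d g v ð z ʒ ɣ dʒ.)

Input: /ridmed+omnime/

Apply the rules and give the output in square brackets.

[ridned+ommime]

Rule 1: /m/ after /d/ (alveolar) → [n]
Rule 1: /n/ after /m/ (labial) → [m]
After rule 1: ridned+ommime
Rule 2: no segment meets the rule's conditions; no change.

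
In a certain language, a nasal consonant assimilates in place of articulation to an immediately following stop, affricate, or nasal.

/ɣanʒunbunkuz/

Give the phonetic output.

[ɣanʒumbuŋkuz]

/n/ before /b/ (labial) → [m]
/n/ before /k/ (velar) → [ŋ]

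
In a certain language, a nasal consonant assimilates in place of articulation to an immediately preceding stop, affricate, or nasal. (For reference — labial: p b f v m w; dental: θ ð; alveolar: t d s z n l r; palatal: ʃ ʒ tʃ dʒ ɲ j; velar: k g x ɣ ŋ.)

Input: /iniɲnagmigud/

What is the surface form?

[iniɲɲagŋigud]

/n/ after /ɲ/ (palatal) → [ɲ]
/m/ after /g/ (velar) → [ŋ]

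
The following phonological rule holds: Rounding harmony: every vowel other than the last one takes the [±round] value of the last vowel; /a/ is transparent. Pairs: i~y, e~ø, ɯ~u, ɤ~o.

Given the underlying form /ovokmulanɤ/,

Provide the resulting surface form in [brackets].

[ɤvɤkmɯlanɤ]

/o/ harmonizes with /ɤ/ ([-round]) → [ɤ]
/o/ harmonizes with /ɤ/ ([-round]) → [ɤ]
/u/ harmonizes with /ɤ/ ([-round]) → [ɯ]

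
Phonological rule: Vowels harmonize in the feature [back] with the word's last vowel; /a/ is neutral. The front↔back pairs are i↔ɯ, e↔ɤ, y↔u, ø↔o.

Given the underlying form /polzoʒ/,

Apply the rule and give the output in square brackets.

no segment meets the rule's conditions; no change.

[polzoʒ]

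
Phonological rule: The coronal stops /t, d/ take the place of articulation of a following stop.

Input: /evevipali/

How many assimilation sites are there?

No segment meets the rule's conditions.

0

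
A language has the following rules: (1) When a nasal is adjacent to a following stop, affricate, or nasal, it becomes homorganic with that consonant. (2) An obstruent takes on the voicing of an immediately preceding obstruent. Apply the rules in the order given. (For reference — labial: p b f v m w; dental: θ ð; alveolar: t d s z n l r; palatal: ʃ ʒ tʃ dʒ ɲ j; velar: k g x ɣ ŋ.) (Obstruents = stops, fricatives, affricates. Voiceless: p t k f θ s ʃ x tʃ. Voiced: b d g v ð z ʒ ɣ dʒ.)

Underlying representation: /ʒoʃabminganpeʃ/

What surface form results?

[ʒoʃabmiŋgampeʃ]

Rule 1: /n/ before /g/ (velar) → [ŋ]
Rule 1: /n/ before /p/ (labial) → [m]
After rule 1: ʒoʃabmiŋgampeʃ
Rule 2: no segment meets the rule's conditions; no change.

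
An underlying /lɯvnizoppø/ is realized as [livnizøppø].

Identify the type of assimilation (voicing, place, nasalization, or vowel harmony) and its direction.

/ɯ/→[i] /o/→[ø].
Vowels agree with the last vowel, so the harmony is regressive.

vowel harmony, regressive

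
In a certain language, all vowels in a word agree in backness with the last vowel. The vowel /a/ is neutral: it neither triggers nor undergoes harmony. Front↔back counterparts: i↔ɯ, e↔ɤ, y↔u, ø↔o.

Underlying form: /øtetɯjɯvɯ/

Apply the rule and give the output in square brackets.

[otɤtɯjɯvɯ]

/ø/ harmonizes with /ɯ/ ([+back]) → [o]
/e/ harmonizes with /ɯ/ ([+back]) → [ɤ]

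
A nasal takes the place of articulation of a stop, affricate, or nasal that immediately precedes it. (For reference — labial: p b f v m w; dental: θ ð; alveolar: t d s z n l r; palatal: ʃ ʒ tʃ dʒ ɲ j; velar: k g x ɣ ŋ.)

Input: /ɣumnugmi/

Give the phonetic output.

/n/ after /m/ (labial) → [m]
/m/ after /g/ (velar) → [ŋ]

[ɣummugŋi]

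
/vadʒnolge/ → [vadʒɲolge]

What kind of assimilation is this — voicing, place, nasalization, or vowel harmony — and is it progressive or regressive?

place assimilation, progressive

/n/→[ɲ].
Each target copies a feature from the preceding segment, so the direction is progressive.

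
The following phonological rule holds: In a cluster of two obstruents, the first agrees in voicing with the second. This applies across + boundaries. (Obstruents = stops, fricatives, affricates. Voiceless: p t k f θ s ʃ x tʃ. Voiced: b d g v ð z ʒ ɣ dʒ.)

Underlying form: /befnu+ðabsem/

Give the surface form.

/b/ before /s/ (voiceless) → [p]

[befnu+ðapsem]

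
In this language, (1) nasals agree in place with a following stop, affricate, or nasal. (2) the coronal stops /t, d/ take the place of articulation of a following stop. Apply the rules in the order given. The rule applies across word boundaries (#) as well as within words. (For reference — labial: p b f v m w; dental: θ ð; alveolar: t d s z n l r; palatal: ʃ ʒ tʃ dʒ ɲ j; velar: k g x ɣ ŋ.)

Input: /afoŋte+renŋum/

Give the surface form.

[afonte+reŋŋum]

Rule 1: /ŋ/ before /t/ (alveolar) → [n]
Rule 1: /n/ before /ŋ/ (velar) → [ŋ]
After rule 1: afonte+reŋŋum
Rule 2: no segment meets the rule's conditions; no change.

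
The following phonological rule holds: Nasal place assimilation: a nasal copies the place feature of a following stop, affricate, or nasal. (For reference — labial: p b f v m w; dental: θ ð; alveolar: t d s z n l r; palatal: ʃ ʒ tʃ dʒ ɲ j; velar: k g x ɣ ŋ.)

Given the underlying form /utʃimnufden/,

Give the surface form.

/m/ before /n/ (alveolar) → [n]

[utʃinnufden]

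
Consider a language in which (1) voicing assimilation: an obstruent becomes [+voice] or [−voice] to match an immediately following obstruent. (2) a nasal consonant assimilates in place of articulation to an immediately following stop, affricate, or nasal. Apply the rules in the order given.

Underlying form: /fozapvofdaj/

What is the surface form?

Rule 1: /p/ before /v/ (voiced) → [b]
Rule 1: /f/ before /d/ (voiced) → [v]
After rule 1: fozabvovdaj
Rule 2: no segment meets the rule's conditions; no change.

[fozabvovdaj]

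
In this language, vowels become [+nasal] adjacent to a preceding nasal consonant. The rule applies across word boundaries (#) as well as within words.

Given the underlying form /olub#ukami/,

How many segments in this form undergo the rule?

1

/i/ after nasal /m/ → [ĩ]
1 segment changes.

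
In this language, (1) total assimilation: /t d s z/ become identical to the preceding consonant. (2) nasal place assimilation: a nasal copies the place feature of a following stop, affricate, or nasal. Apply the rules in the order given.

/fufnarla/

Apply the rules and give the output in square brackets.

[fufnarla]

Rule 1: no segment meets the rule's conditions; no change.
After rule 1: fufnarla
Rule 2: no segment meets the rule's conditions; no change.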